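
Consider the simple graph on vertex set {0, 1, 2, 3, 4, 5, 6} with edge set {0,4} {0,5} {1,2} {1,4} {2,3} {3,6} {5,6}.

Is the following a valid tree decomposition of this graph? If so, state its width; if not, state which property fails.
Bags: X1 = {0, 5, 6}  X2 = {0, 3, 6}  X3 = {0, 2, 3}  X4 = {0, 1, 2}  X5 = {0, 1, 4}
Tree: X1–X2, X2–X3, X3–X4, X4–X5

Vertex coverage: the bags together contain {0, 1, 2, 3, 4, 5, 6}, the full vertex set. Edge coverage: each edge of G has both endpoints in at least one bag. Running intersection: for every vertex, the bags containing it form a connected subtree. All three properties hold, so this is a valid tree decomposition of width max|bag| − 1 = 2, and hence tw(G) ≤ 2.

Yes; width 2.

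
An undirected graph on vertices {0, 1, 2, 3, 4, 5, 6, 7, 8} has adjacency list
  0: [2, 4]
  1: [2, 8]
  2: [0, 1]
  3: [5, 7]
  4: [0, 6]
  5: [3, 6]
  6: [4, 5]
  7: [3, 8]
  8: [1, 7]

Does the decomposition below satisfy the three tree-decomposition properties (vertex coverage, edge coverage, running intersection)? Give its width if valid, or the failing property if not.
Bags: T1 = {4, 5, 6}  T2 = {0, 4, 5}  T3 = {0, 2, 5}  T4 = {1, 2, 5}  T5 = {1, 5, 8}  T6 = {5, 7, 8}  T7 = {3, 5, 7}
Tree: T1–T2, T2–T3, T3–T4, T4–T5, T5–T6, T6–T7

Yes; width 2.

Vertex coverage: the bags together contain {0, 1, 2, 3, 4, 5, 6, 7, 8}, the full vertex set. Edge coverage: each edge of G has both endpoints in at least one bag. Running intersection: for every vertex, the bags containing it form a connected subtree. All three properties hold, so this is a valid tree decomposition of width max|bag| − 1 = 2, and hence tw(G) ≤ 2.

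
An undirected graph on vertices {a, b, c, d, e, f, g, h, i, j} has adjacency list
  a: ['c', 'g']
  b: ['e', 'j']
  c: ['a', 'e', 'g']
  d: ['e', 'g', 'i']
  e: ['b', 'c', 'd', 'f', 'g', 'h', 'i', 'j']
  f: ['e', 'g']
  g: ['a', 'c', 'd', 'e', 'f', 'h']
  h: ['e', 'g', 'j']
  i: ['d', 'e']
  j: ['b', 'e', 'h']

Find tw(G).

A width-2 tree decomposition is:
Bags: B1 = {e, g, h}  B2 = {e, h, j}  B3 = {b, e, j}  B4 = {c, e, g}  B5 = {d, e, g}  B6 = {a, c, g}  B7 = {d, e, i}  B8 = {e, f, g}
Tree: B1–B2, B2–B3, B1–B4, B1–B5, B4–B6, B5–B7, B1–B8
Each bag holds 3 vertices, so the decomposition has width 2, which upper-bounds the treewidth. On the other hand G contains the 3-clique {d, e, g}. A clique must lie in a single bag of any decomposition, so no decomposition can have width below 2. The upper and lower bounds meet at 2, so that is the treewidth.

2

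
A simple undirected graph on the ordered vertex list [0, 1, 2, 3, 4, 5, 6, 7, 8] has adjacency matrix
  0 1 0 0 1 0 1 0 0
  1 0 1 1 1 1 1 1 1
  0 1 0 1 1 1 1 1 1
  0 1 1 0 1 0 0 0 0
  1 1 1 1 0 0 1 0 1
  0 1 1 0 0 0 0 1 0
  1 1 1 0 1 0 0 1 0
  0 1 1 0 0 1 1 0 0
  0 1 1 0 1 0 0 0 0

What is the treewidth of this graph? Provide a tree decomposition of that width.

The largest bag has 4 vertices, giving width 3; this decomposition certifies tw(G) ≤ 3. On the other hand G contains the 4-clique {0, 1, 4, 6}. A clique must lie in a single bag of any decomposition, so no decomposition can have width below 3. Therefore the treewidth is 3.

Treewidth 3.
One such decomposition:
Bags: B1 = {1, 2, 4, 8}  B2 = {1, 2, 4, 6}  B3 = {1, 2, 6, 7}  B4 = {1, 2, 3, 4}  B5 = {1, 2, 5, 7}  B6 = {0, 1, 4, 6}
Tree: B1–B2, B2–B3, B2–B4, B3–B5, B2–B6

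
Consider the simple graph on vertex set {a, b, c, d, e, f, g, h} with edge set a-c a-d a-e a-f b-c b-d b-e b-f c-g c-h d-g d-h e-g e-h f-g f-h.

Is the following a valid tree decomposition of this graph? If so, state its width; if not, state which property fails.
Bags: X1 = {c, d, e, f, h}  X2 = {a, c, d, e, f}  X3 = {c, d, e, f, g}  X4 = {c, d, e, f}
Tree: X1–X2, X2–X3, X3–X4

A tree decomposition must satisfy three properties: every vertex lies in some bag; for every edge, both endpoints lie together in some bag; and for every vertex, the bags containing it form a connected subtree. Here vertex b appears in no bag, so the decomposition is invalid.

No — vertex b appears in no bag.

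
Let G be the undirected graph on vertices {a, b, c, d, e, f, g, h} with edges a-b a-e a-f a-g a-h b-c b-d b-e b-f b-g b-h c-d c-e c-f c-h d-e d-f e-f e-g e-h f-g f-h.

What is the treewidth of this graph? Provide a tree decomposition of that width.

The largest bag has 5 vertices, giving width 4; this decomposition certifies tw(G) ≤ 4. On the other hand G contains the 5-clique {b, c, d, e, f}. A clique must lie in a single bag of any decomposition, so no decomposition can have width below 4. Therefore the treewidth is 4.

Treewidth 4.
One optimal decomposition is:
Bags: B1 = {a, b, e, f, h}  B2 = {b, c, e, f, h}  B3 = {a, b, e, f, g}  B4 = {b, c, d, e, f}
Tree: B1–B2, B1–B3, B2–B4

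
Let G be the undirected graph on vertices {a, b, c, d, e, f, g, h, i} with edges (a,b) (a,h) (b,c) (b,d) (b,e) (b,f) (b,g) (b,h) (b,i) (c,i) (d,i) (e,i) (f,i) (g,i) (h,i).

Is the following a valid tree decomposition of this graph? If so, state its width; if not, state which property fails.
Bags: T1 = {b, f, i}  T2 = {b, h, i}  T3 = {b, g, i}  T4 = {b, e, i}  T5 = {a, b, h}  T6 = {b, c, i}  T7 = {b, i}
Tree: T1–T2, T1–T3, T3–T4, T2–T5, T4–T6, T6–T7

A tree decomposition must satisfy three properties: every vertex lies in some bag; for every edge, both endpoints lie together in some bag; and for every vertex, the bags containing it form a connected subtree. Here vertex d appears in no bag, so the decomposition is invalid.

No — vertex d appears in no bag.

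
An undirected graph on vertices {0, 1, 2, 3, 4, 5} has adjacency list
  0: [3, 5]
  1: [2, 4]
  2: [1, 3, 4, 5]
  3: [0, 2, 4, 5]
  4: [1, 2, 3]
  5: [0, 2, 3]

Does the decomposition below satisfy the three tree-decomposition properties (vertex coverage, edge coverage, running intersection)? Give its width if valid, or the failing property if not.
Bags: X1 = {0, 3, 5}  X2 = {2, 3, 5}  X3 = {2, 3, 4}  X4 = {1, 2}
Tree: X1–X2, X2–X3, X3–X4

A tree decomposition must satisfy three properties: every vertex lies in some bag; for every edge, both endpoints lie together in some bag; and for every vertex, the bags containing it form a connected subtree. Here edge (4,1) lies in no bag, so the decomposition is invalid.

No — edge (4,1) lies in no bag.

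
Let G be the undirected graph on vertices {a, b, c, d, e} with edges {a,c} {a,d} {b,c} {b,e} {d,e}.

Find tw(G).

2

A width-2 tree decomposition is:
Bags: B1 = {a, d, e}  B2 = {a, b, e}  B3 = {a, b, c}
Tree: B1–B2, B2–B3
The largest bag has 3 vertices, giving width 2; this decomposition certifies tw(G) ≤ 2. For the lower bound, G contains the cycle a–d–e–b–c–a, so G is not a forest; only forests have treewidth ≤ 1, hence tw(G) ≥ 2. Hence tw(G) = 2 exactly.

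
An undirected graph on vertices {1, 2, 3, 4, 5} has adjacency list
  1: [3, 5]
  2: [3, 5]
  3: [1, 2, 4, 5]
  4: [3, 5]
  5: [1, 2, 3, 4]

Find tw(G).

A width-2 tree decomposition is:
Bags: B1 = {3, 4, 5}  B2 = {2, 3, 5}  B3 = {1, 3, 5}
Tree: B1–B2, B2–B3
The largest bag has 3 vertices, giving width 2; this decomposition certifies tw(G) ≤ 2. On the other hand G contains the 3-clique {1, 3, 5}. A clique must lie in a single bag of any decomposition, so no decomposition can have width below 2. Hence tw(G) = 2 exactly.

2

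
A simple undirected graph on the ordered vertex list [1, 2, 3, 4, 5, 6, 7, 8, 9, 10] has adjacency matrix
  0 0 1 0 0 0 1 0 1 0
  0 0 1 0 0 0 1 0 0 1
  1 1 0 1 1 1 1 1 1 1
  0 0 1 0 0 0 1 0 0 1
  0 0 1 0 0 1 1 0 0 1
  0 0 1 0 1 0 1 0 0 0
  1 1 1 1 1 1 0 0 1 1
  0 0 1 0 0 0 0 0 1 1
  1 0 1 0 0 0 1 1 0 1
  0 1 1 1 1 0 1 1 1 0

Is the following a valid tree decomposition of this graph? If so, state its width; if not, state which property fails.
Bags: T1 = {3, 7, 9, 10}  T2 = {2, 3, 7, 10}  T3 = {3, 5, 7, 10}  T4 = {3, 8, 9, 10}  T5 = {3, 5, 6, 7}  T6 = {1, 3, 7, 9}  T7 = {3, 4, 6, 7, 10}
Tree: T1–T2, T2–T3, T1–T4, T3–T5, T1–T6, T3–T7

No — bags containing vertex 6 are not connected in the tree.

A tree decomposition must satisfy three properties: every vertex lies in some bag; for every edge, both endpoints lie together in some bag; and for every vertex, the bags containing it form a connected subtree. Here bags containing vertex 6 are not connected in the tree, so the decomposition is invalid.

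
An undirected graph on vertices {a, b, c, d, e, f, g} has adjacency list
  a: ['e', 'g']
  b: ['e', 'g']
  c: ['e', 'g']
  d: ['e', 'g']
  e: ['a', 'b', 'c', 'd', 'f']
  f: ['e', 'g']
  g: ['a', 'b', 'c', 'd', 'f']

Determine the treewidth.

A width-2 tree decomposition is:
Bags: B1 = {d, e, g}  B2 = {a, e, g}  B3 = {b, e, g}  B4 = {c, e, g}  B5 = {e, f, g}
Tree: B1–B2, B2–B3, B3–B4, B4–B5
The largest bag has 3 vertices, giving width 2; this decomposition certifies tw(G) ≤ 2. The edges e–d–g–a–e form a cycle, so G is not a tree and its treewidth is at least 2. Combining the bounds, tw(G) = 2.

2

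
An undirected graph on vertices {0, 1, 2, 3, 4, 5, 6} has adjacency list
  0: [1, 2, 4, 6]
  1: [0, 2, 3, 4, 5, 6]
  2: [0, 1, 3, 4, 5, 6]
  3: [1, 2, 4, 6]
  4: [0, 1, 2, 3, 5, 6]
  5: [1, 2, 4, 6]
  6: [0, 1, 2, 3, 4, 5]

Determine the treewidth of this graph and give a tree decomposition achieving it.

Treewidth 4.
Bags: B1 = {1, 2, 4, 5, 6}  B2 = {1, 2, 3, 4, 6}  B3 = {0, 1, 2, 4, 6}
Tree: B1–B2, B1–B3

Every bag has size at most 5, so the width is 5 − 1 = 4 and tw(G) ≤ 4. Conversely, {0, 1, 2, 4, 6} is a clique of size 5, and the vertices of any clique must share a bag in every tree decomposition; so some bag has ≥ 5 vertices and tw(G) ≥ 4. Combining the bounds, tw(G) = 4.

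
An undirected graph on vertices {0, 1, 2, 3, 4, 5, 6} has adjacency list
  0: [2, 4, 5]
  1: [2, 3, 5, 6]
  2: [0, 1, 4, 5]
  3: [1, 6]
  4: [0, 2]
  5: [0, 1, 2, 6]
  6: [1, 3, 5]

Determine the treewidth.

A width-2 tree decomposition is:
Bags: B1 = {0, 2, 5}  B2 = {1, 2, 5}  B3 = {1, 5, 6}  B4 = {0, 2, 4}  B5 = {1, 3, 6}
Tree: B1–B2, B2–B3, B1–B4, B3–B5
Every bag has size at most 3, so the width is 3 − 1 = 2 and tw(G) ≤ 2. Conversely, {0, 2, 4} is a clique of size 3, and the vertices of any clique must share a bag in every tree decomposition; so some bag has ≥ 3 vertices and tw(G) ≥ 2. Therefore the treewidth is 2.

2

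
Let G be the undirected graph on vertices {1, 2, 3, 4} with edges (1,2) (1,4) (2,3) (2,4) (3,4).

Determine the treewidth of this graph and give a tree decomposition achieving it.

Every bag has size at most 3, so the width is 3 − 1 = 2 and tw(G) ≤ 2. On the other hand G contains the 3-clique {1, 2, 4}. A clique must lie in a single bag of any decomposition, so no decomposition can have width below 2. Therefore the treewidth is 2.

Treewidth 2.
Bags: B1 = {1, 2, 4}  B2 = {2, 3, 4}
Tree: B1–B2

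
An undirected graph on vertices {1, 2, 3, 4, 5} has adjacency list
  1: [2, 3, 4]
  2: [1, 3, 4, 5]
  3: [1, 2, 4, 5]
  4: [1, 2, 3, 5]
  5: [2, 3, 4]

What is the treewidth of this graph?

A width-3 tree decomposition is:
Bags: B1 = {1, 2, 3, 4}  B2 = {2, 3, 4, 5}
Tree: B1–B2
Every bag has size at most 4, so the width is 4 − 1 = 3 and tw(G) ≤ 3. Conversely, {1, 2, 3, 4} is a clique of size 4, and the vertices of any clique must share a bag in every tree decomposition; so some bag has ≥ 4 vertices and tw(G) ≥ 3. Hence tw(G) = 3 exactly.

3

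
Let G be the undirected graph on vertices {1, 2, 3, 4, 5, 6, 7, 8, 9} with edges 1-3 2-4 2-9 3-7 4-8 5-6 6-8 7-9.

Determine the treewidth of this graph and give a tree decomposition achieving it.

The largest bag has 2 vertices, giving width 1; this decomposition certifies tw(G) ≤ 1. Any graph with an edge has treewidth ≥ 1, and G has the edge 5–6. Therefore the treewidth is 1.

Treewidth 1.
Bags: B1 = {5, 6}  B2 = {6, 8}  B3 = {4, 8}  B4 = {2, 4}  B5 = {2, 9}  B6 = {7, 9}  B7 = {3, 7}  B8 = {1, 3}
Tree: B1–B2, B2–B3, B3–B4, B4–B5, B5–B6, B6–B7, B7–B8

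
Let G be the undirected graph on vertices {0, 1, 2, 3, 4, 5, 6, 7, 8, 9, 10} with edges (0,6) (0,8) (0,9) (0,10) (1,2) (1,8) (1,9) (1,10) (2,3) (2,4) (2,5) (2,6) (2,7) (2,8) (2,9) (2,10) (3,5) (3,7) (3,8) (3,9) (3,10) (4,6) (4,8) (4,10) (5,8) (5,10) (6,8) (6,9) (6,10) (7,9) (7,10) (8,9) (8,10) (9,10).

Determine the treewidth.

4

A width-4 tree decomposition is:
Bags: B1 = {2, 3, 5, 8, 10}  B2 = {2, 3, 8, 9, 10}  B3 = {2, 6, 8, 9, 10}  B4 = {0, 6, 8, 9, 10}  B5 = {1, 2, 8, 9, 10}  B6 = {2, 4, 6, 8, 10}  B7 = {2, 3, 7, 9, 10}
Tree: B1–B2, B2–B3, B3–B4, B3–B5, B3–B6, B2–B7
Every bag has size at most 5, so the width is 5 − 1 = 4 and tw(G) ≤ 4. For the lower bound, the 5 vertices {0, 6, 8, 9, 10} are pairwise adjacent, and any tree decomposition puts a clique entirely inside one bag — forcing width ≥ 4. Hence tw(G) = 4 exactly.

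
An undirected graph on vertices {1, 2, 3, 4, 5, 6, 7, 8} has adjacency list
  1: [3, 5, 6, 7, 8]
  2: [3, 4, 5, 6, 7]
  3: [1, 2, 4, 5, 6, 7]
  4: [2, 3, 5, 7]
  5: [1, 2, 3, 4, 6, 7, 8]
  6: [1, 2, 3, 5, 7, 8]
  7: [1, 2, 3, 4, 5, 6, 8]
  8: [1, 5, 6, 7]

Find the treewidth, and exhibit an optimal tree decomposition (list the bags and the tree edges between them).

Treewidth 4.
One such decomposition:
Bags: B1 = {1, 3, 5, 6, 7}  B2 = {2, 3, 5, 6, 7}  B3 = {1, 5, 6, 7, 8}  B4 = {2, 3, 4, 5, 7}
Tree: B1–B2, B1–B3, B2–B4

Every bag has size at most 5, so the width is 5 − 1 = 4 and tw(G) ≤ 4. For the lower bound, the 5 vertices {1, 5, 6, 7, 8} are pairwise adjacent, and any tree decomposition puts a clique entirely inside one bag — forcing width ≥ 4. Hence tw(G) = 4 exactly.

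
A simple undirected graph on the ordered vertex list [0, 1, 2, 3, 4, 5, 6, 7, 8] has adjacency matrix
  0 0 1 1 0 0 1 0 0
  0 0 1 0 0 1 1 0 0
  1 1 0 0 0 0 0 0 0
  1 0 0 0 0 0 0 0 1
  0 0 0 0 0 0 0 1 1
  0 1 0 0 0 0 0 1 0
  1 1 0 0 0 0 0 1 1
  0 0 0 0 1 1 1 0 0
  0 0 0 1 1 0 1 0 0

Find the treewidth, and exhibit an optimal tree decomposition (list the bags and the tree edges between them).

Treewidth 3.
One optimal decomposition is:
Bags: B1 = {0, 1, 2, 5}  B2 = {0, 1, 5, 6}  B3 = {0, 5, 6, 7}  B4 = {0, 3, 6, 7}  B5 = {3, 6, 7, 8}  B6 = {3, 4, 7, 8}
Tree: B1–B2, B2–B3, B3–B4, B4–B5, B5–B6

The largest bag has 4 vertices, giving width 3; this decomposition certifies tw(G) ≤ 3. For the lower bound: the 4 vertex sets {1,2,5}, {0}, {6}, {3,4,7,8} are disjoint, each induces a connected subgraph, and every pair is joined by at least one edge of G. Contracting each set to a single vertex therefore yields K_{4} as a minor, and since treewidth is minor-monotone, tw(G) ≥ tw(K_{4}) = 3. Therefore the treewidth is 3.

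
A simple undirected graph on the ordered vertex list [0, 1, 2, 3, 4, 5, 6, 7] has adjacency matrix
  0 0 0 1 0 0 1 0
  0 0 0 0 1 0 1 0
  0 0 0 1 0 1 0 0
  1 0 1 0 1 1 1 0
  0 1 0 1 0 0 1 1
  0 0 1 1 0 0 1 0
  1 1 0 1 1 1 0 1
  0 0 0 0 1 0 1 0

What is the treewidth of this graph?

2

A width-2 tree decomposition is:
Bags: B1 = {1, 4, 6}  B2 = {3, 4, 6}  B3 = {0, 3, 6}  B4 = {4, 6, 7}  B5 = {3, 5, 6}  B6 = {2, 3, 5}
Tree: B1–B2, B2–B3, B1–B4, B2–B5, B5–B6
The largest bag has 3 vertices, giving width 2; this decomposition certifies tw(G) ≤ 2. Conversely, {2, 3, 5} is a clique of size 3, and the vertices of any clique must share a bag in every tree decomposition; so some bag has ≥ 3 vertices and tw(G) ≥ 2. Hence tw(G) = 2 exactly.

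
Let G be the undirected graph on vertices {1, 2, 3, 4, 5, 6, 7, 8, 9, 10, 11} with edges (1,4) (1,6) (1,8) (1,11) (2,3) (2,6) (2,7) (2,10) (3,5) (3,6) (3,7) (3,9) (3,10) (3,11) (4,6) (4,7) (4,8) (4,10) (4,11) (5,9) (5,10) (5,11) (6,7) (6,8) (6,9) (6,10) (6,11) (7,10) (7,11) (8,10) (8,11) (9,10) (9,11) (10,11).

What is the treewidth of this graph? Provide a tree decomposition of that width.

Treewidth 4.
One optimal decomposition is:
Bags: B1 = {3, 6, 7, 10, 11}  B2 = {3, 6, 9, 10, 11}  B3 = {4, 6, 7, 10, 11}  B4 = {2, 3, 6, 7, 10}  B5 = {3, 5, 9, 10, 11}  B6 = {4, 6, 8, 10, 11}  B7 = {1, 4, 6, 8, 11}
Tree: B1–B2, B1–B3, B1–B4, B2–B5, B3–B6, B6–B7

The largest bag has 5 vertices, giving width 4; this decomposition certifies tw(G) ≤ 4. Conversely, {3, 5, 9, 10, 11} is a clique of size 5, and the vertices of any clique must share a bag in every tree decomposition; so some bag has ≥ 5 vertices and tw(G) ≥ 4. Hence tw(G) = 4 exactly.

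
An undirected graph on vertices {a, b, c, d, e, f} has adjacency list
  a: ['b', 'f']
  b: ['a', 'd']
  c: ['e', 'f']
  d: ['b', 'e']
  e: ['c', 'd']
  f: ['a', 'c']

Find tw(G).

A width-2 tree decomposition is:
Bags: B1 = {a, b, d}  B2 = {a, d, f}  B3 = {c, d, f}  B4 = {c, d, e}
Tree: B1–B2, B2–B3, B3–B4
The largest bag has 3 vertices, giving width 2; this decomposition certifies tw(G) ≤ 2. The edges d–b–a–f–c–e–d form a cycle, so G is not a tree and its treewidth is at least 2. Combining the bounds, tw(G) = 2.

2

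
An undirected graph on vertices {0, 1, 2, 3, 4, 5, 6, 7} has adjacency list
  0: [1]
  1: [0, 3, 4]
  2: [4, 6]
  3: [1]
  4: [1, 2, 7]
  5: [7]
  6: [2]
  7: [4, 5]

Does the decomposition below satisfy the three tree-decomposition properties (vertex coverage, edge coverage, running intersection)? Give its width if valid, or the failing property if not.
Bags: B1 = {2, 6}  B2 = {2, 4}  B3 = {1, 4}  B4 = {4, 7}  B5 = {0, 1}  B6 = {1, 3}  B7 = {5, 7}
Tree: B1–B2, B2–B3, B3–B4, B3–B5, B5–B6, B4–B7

Checking the three conditions: (i) the bags cover all of {0, 1, 2, 3, 4, 5, 6, 7}; (ii) for each edge, some bag contains both endpoints; (iii) the bags containing any fixed vertex form a subtree. All hold, so the decomposition is valid with width 2 − 1 = 1.

Yes; width 1.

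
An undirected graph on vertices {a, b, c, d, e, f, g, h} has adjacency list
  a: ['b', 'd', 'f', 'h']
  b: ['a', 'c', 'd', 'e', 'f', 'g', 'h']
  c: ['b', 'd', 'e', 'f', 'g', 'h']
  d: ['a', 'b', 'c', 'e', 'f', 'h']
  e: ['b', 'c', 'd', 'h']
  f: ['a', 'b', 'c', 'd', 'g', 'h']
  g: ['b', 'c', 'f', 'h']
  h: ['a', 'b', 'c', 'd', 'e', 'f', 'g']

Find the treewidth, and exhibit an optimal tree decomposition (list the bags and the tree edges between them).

Every bag has size at most 5, so the width is 5 − 1 = 4 and tw(G) ≤ 4. For the lower bound, the 5 vertices {b, c, d, e, h} are pairwise adjacent, and any tree decomposition puts a clique entirely inside one bag — forcing width ≥ 4. Hence tw(G) = 4 exactly.

Treewidth 4.
One such decomposition:
Bags: B1 = {b, c, d, f, h}  B2 = {a, b, d, f, h}  B3 = {b, c, f, g, h}  B4 = {b, c, d, e, h}
Tree: B1–B2, B1–B3, B1–B4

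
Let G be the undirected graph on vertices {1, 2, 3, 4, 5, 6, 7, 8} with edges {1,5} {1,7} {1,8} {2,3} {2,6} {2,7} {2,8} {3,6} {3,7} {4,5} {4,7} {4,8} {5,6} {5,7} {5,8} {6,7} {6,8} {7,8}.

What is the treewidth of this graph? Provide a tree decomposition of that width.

Treewidth 3.
One optimal decomposition is:
Bags: B1 = {2, 6, 7, 8}  B2 = {5, 6, 7, 8}  B3 = {2, 3, 6, 7}  B4 = {1, 5, 7, 8}  B5 = {4, 5, 7, 8}
Tree: B1–B2, B1–B3, B2–B4, B4–B5

The largest bag has 4 vertices, giving width 3; this decomposition certifies tw(G) ≤ 3. On the other hand G contains the 4-clique {2, 6, 7, 8}. A clique must lie in a single bag of any decomposition, so no decomposition can have width below 3. The upper and lower bounds meet at 3, so that is the treewidth.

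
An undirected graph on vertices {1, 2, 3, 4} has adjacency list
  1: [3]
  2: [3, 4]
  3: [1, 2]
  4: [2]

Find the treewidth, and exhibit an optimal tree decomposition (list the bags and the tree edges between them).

The largest bag has 2 vertices, giving width 1; this decomposition certifies tw(G) ≤ 1. Since G has at least one edge (e.g. 4–2), it is not an edgeless graph, so tw(G) ≥ 1. Therefore the treewidth is 1.

Treewidth 1.
One such decomposition:
Bags: B1 = {2, 4}  B2 = {2, 3}  B3 = {1, 3}
Tree: B1–B2, B2–B3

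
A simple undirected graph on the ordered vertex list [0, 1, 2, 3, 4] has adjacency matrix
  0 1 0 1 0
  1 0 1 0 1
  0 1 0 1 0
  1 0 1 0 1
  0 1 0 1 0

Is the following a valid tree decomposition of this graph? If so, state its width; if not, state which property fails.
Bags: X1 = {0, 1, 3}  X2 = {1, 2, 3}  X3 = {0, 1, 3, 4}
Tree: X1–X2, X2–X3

A tree decomposition must satisfy three properties: every vertex lies in some bag; for every edge, both endpoints lie together in some bag; and for every vertex, the bags containing it form a connected subtree. Here bags containing vertex 0 are not connected in the tree, so the decomposition is invalid.

No — bags containing vertex 0 are not connected in the tree.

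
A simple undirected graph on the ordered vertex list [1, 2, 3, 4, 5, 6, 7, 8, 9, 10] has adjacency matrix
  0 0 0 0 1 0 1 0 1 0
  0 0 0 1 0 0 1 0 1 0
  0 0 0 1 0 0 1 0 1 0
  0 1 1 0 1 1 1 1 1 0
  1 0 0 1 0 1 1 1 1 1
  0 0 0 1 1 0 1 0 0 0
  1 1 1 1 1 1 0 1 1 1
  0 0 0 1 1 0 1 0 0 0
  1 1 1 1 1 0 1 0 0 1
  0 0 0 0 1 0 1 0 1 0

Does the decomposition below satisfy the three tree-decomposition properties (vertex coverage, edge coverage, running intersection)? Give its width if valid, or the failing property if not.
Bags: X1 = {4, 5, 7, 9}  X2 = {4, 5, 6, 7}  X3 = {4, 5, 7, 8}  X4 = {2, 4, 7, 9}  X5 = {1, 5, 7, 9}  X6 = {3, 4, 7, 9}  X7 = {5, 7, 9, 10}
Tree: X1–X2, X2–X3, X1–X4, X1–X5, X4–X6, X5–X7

Yes; width 3.

Every vertex of G appears in some bag (union = {1, 2, 3, 4, 5, 6, 7, 8, 9, 10}); every edge is covered by a bag; and for each vertex v the set of bags containing v is connected in the bag tree. The decomposition is therefore valid. The largest bag has 4 vertices, so the width is 3.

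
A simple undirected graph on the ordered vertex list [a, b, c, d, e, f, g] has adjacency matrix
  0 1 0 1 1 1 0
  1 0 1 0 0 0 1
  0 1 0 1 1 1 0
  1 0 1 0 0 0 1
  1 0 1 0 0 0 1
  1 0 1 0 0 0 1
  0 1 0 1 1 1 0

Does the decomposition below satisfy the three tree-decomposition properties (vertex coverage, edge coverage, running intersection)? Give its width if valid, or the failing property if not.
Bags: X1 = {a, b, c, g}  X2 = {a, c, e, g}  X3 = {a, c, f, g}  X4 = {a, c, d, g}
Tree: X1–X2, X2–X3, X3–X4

Vertex coverage: the bags together contain {a, b, c, d, e, f, g}, the full vertex set. Edge coverage: each edge of G has both endpoints in at least one bag. Running intersection: for every vertex, the bags containing it form a connected subtree. All three properties hold, so this is a valid tree decomposition of width max|bag| − 1 = 3, and hence tw(G) ≤ 3.

Yes; width 3.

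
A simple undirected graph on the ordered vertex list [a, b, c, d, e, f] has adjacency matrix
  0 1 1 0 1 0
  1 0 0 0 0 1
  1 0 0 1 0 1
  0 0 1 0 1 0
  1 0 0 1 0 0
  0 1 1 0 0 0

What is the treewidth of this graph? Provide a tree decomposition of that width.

Treewidth 2.
Bags: B1 = {a, b, f}  B2 = {a, c, f}  B3 = {a, c, e}  B4 = {c, d, e}
Tree: B1–B2, B2–B3, B3–B4

Each bag holds 3 vertices, so the decomposition has width 2, which upper-bounds the treewidth. The edges b–f–c–a–b form a cycle, so G is not a tree and its treewidth is at least 2. Combining the bounds, tw(G) = 2.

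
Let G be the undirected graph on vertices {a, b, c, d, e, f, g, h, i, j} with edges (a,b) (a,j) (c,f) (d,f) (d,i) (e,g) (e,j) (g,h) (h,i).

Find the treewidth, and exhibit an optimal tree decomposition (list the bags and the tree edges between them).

Treewidth 1.
One optimal decomposition is:
Bags: B1 = {a, b}  B2 = {a, j}  B3 = {e, j}  B4 = {e, g}  B5 = {g, h}  B6 = {h, i}  B7 = {d, i}  B8 = {d, f}  B9 = {c, f}
Tree: B1–B2, B2–B3, B3–B4, B4–B5, B5–B6, B6–B7, B7–B8, B8–B9

Every bag has size at most 2, so the width is 2 − 1 = 1 and tw(G) ≤ 1. Any graph with an edge has treewidth ≥ 1, and G has the edge b–a. Hence tw(G) = 1 exactly.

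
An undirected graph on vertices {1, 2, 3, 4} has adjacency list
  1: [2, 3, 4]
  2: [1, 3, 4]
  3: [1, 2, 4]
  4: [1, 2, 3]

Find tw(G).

A width-3 tree decomposition is:
Bags: B1 = {1, 2, 3, 4}
Tree: (single bag)
A single bag containing all 4 vertices is trivially a valid decomposition of width 3. For the lower bound, the 4 vertices {1, 2, 3, 4} are pairwise adjacent, and any tree decomposition puts a clique entirely inside one bag — forcing width ≥ 3. Combining the bounds, tw(G) = 3.

3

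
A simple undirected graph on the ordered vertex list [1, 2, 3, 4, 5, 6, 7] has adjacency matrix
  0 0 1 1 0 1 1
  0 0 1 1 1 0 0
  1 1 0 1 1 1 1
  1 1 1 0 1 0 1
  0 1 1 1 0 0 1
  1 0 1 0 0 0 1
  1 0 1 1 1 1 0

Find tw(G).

A width-3 tree decomposition is:
Bags: B1 = {3, 4, 5, 7}  B2 = {2, 3, 4, 5}  B3 = {1, 3, 4, 7}  B4 = {1, 3, 6, 7}
Tree: B1–B2, B1–B3, B3–B4
The largest bag has 4 vertices, giving width 3; this decomposition certifies tw(G) ≤ 3. Conversely, {1, 3, 4, 7} is a clique of size 4, and the vertices of any clique must share a bag in every tree decomposition; so some bag has ≥ 4 vertices and tw(G) ≥ 3. The upper and lower bounds meet at 3, so that is the treewidth.

3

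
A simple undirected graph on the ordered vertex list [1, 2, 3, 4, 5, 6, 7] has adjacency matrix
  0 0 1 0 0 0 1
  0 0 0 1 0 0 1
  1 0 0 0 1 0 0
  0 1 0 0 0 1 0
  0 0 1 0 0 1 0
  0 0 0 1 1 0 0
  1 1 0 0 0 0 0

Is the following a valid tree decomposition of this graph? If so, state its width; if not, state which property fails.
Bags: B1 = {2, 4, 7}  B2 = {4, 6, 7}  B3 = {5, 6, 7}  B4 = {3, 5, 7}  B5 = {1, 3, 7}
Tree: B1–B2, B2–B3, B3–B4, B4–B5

Yes; width 2.

Checking the three conditions: (i) the bags cover all of {1, 2, 3, 4, 5, 6, 7}; (ii) for each edge, some bag contains both endpoints; (iii) the bags containing any fixed vertex form a subtree. All hold, so the decomposition is valid with width 3 − 1 = 2.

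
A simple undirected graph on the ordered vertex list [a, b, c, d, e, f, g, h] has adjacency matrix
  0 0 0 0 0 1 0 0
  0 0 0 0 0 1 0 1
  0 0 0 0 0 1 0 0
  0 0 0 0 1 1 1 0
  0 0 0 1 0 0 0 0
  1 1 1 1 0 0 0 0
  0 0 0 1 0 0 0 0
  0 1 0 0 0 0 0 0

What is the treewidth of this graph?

A width-1 tree decomposition is:
Bags: B1 = {d, f}  B2 = {c, f}  B3 = {b, f}  B4 = {d, g}  B5 = {b, h}  B6 = {a, f}  B7 = {d, e}
Tree: B1–B2, B1–B3, B1–B4, B3–B5, B3–B6, B1–B7
Every bag has size at most 2, so the width is 2 − 1 = 1 and tw(G) ≤ 1. G has an edge, so its treewidth is at least 1. Hence tw(G) = 1 exactly.

1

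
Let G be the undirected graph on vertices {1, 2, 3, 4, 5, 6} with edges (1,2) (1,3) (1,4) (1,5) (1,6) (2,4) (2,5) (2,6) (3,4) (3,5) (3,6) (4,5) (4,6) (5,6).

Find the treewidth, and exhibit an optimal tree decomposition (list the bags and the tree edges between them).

Treewidth 4.
One such decomposition:
Bags: B1 = {1, 3, 4, 5, 6}  B2 = {1, 2, 4, 5, 6}
Tree: B1–B2

The largest bag has 5 vertices, giving width 4; this decomposition certifies tw(G) ≤ 4. On the other hand G contains the 5-clique {1, 2, 4, 5, 6}. A clique must lie in a single bag of any decomposition, so no decomposition can have width below 4. Hence tw(G) = 4 exactly.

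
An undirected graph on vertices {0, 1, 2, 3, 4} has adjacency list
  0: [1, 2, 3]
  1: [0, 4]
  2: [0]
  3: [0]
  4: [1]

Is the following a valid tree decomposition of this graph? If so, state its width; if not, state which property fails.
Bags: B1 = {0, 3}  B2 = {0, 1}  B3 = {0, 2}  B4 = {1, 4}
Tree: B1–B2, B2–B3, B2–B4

Every vertex of G appears in some bag (union = {0, 1, 2, 3, 4}); every edge is covered by a bag; and for each vertex v the set of bags containing v is connected in the bag tree. The decomposition is therefore valid. The largest bag has 2 vertices, so the width is 1.

Yes; width 1.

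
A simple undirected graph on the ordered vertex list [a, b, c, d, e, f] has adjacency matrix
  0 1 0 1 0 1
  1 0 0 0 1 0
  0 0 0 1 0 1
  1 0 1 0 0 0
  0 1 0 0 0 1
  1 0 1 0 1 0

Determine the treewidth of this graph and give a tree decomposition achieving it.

Treewidth 2.
Bags: B1 = {a, c, d}  B2 = {a, c, f}  B3 = {a, b, f}  B4 = {b, e, f}
Tree: B1–B2, B2–B3, B3–B4

Each bag holds 3 vertices, so the decomposition has width 2, which upper-bounds the treewidth. Since d–c–f–a–d is a cycle in G, G is not acyclic. Forests are exactly the graphs of treewidth ≤ 1, so tw(G) ≥ 2. The upper and lower bounds meet at 2, so that is the treewidth.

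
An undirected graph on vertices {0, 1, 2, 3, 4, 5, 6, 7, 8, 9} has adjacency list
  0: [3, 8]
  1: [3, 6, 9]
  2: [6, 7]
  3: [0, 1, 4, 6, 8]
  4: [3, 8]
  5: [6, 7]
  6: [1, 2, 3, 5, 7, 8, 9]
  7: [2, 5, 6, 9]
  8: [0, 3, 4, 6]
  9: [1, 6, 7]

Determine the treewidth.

A width-2 tree decomposition is:
Bags: B1 = {1, 3, 6}  B2 = {1, 6, 9}  B3 = {6, 7, 9}  B4 = {3, 6, 8}  B5 = {0, 3, 8}  B6 = {3, 4, 8}  B7 = {5, 6, 7}  B8 = {2, 6, 7}
Tree: B1–B2, B2–B3, B1–B4, B4–B5, B5–B6, B3–B7, B3–B8
Every bag has size at most 3, so the width is 3 − 1 = 2 and tw(G) ≤ 2. Conversely, {0, 3, 8} is a clique of size 3, and the vertices of any clique must share a bag in every tree decomposition; so some bag has ≥ 3 vertices and tw(G) ≥ 2. Therefore the treewidth is 2.

2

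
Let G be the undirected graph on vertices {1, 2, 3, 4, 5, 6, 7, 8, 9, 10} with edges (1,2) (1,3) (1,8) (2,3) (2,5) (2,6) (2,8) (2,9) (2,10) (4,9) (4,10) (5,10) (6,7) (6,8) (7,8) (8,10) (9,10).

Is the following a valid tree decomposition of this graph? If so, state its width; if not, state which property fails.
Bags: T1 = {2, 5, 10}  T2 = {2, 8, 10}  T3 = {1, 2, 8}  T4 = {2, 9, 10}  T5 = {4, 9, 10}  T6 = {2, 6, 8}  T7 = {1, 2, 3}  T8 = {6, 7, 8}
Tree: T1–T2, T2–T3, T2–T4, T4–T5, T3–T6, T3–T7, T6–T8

Every vertex of G appears in some bag (union = {1, 2, 3, 4, 5, 6, 7, 8, 9, 10}); every edge is covered by a bag; and for each vertex v the set of bags containing v is connected in the bag tree. The decomposition is therefore valid. The largest bag has 3 vertices, so the width is 2.

Yes; width 2.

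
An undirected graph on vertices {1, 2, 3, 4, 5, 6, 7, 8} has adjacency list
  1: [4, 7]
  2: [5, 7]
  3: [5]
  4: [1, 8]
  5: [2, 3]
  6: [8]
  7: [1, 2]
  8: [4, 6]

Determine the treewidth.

1

A width-1 tree decomposition is:
Bags: B1 = {3, 5}  B2 = {2, 5}  B3 = {2, 7}  B4 = {1, 7}  B5 = {1, 4}  B6 = {4, 8}  B7 = {6, 8}
Tree: B1–B2, B2–B3, B3–B4, B4–B5, B5–B6, B6–B7
Each bag holds 2 vertices, so the decomposition has width 1, which upper-bounds the treewidth. G has an edge, so its treewidth is at least 1. Therefore the treewidth is 1.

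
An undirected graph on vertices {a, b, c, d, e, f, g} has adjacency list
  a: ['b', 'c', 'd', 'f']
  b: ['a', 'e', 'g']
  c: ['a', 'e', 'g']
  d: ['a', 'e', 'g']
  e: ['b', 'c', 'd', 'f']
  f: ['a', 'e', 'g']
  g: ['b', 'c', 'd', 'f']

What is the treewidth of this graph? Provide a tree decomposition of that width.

Treewidth 3.
Bags: B1 = {a, d, e, g}  B2 = {a, c, e, g}  B3 = {a, b, e, g}  B4 = {a, e, f, g}
Tree: B1–B2, B2–B3, B3–B4

The largest bag has 4 vertices, giving width 3; this decomposition certifies tw(G) ≤ 3. For the lower bound: the 4 vertex sets {d,e}, {c,g}, {a}, {b} are disjoint, each induces a connected subgraph, and every pair is joined by at least one edge of G. Contracting each set to a single vertex therefore yields K_{4} as a minor, and since treewidth is minor-monotone, tw(G) ≥ tw(K_{4}) = 3. The upper and lower bounds meet at 3, so that is the treewidth.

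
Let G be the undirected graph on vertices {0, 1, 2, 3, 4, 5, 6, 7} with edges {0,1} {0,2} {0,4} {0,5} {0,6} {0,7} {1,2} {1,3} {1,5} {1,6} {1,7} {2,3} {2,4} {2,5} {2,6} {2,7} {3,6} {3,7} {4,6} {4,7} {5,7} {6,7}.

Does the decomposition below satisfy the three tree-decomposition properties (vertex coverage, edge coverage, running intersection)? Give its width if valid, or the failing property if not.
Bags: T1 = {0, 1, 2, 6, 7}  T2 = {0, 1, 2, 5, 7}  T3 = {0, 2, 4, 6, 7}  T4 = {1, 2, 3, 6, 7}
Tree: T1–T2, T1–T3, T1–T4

Yes; width 4.

Checking the three conditions: (i) the bags cover all of {0, 1, 2, 3, 4, 5, 6, 7}; (ii) for each edge, some bag contains both endpoints; (iii) the bags containing any fixed vertex form a subtree. All hold, so the decomposition is valid with width 5 − 1 = 4.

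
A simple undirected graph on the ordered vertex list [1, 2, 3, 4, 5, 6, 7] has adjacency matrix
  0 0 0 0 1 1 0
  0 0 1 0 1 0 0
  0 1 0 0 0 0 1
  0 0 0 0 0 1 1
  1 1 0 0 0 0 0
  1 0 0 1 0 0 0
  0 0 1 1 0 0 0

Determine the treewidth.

2

A width-2 tree decomposition is:
Bags: B1 = {4, 6, 7}  B2 = {1, 6, 7}  B3 = {1, 5, 7}  B4 = {2, 5, 7}  B5 = {2, 3, 7}
Tree: B1–B2, B2–B3, B3–B4, B4–B5
Each bag holds 3 vertices, so the decomposition has width 2, which upper-bounds the treewidth. For the lower bound, G contains the cycle 7–4–6–1–5–2–3–7, so G is not a forest; only forests have treewidth ≤ 1, hence tw(G) ≥ 2. The upper and lower bounds meet at 2, so that is the treewidth.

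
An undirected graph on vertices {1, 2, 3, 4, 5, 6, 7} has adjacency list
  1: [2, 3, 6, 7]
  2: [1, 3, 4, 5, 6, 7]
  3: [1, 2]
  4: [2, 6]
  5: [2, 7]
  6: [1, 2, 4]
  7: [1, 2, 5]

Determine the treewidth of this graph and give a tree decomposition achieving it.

Treewidth 2.
Bags: B1 = {2, 4, 6}  B2 = {1, 2, 6}  B3 = {1, 2, 7}  B4 = {1, 2, 3}  B5 = {2, 5, 7}
Tree: B1–B2, B2–B3, B2–B4, B3–B5

Each bag holds 3 vertices, so the decomposition has width 2, which upper-bounds the treewidth. On the other hand G contains the 3-clique {1, 2, 3}. A clique must lie in a single bag of any decomposition, so no decomposition can have width below 2. The upper and lower bounds meet at 2, so that is the treewidth.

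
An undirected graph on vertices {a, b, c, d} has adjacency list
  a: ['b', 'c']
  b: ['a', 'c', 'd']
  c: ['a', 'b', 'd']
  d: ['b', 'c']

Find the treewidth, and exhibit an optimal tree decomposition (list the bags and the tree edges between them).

Each bag holds 3 vertices, so the decomposition has width 2, which upper-bounds the treewidth. On the other hand G contains the 3-clique {b, c, d}. A clique must lie in a single bag of any decomposition, so no decomposition can have width below 2. Combining the bounds, tw(G) = 2.

Treewidth 2.
One such decomposition:
Bags: B1 = {a, b, c}  B2 = {b, c, d}
Tree: B1–B2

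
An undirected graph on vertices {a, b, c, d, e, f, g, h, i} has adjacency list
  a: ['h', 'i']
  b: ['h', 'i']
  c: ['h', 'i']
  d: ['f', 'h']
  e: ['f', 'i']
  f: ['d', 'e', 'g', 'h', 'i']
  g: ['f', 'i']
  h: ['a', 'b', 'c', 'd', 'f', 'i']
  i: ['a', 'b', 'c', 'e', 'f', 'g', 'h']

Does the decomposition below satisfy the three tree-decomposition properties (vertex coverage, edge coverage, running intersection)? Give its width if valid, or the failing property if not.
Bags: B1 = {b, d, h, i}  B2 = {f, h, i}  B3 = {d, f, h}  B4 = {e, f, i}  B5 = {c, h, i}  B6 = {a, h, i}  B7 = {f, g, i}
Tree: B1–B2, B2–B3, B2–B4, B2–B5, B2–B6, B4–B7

No — bags containing vertex d are not connected in the tree.

A tree decomposition must satisfy three properties: every vertex lies in some bag; for every edge, both endpoints lie together in some bag; and for every vertex, the bags containing it form a connected subtree. Here bags containing vertex d are not connected in the tree, so the decomposition is invalid.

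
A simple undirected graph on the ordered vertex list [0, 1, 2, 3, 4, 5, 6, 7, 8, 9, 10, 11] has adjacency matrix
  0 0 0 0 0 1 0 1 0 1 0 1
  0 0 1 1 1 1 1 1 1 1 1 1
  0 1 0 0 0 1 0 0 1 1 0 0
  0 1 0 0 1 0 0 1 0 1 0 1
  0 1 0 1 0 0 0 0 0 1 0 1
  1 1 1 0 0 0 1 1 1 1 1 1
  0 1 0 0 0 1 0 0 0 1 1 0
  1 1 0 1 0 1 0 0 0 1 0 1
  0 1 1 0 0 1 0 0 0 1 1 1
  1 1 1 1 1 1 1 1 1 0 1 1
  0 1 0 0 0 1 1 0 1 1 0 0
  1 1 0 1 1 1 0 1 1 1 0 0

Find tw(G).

A width-4 tree decomposition is:
Bags: B1 = {1, 3, 7, 9, 11}  B2 = {1, 5, 7, 9, 11}  B3 = {1, 5, 8, 9, 11}  B4 = {1, 3, 4, 9, 11}  B5 = {1, 2, 5, 8, 9}  B6 = {1, 5, 8, 9, 10}  B7 = {0, 5, 7, 9, 11}  B8 = {1, 5, 6, 9, 10}
Tree: B1–B2, B2–B3, B1–B4, B3–B5, B3–B6, B2–B7, B6–B8
The largest bag has 5 vertices, giving width 4; this decomposition certifies tw(G) ≤ 4. On the other hand G contains the 5-clique {0, 5, 7, 9, 11}. A clique must lie in a single bag of any decomposition, so no decomposition can have width below 4. The upper and lower bounds meet at 4, so that is the treewidth.

4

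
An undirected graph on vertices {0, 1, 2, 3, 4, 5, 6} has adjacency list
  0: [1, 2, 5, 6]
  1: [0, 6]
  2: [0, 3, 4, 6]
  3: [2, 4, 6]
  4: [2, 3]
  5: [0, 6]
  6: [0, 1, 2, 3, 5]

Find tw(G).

2

A width-2 tree decomposition is:
Bags: B1 = {0, 5, 6}  B2 = {0, 2, 6}  B3 = {2, 3, 6}  B4 = {0, 1, 6}  B5 = {2, 3, 4}
Tree: B1–B2, B2–B3, B1–B4, B3–B5
Every bag has size at most 3, so the width is 3 − 1 = 2 and tw(G) ≤ 2. On the other hand G contains the 3-clique {2, 3, 4}. A clique must lie in a single bag of any decomposition, so no decomposition can have width below 2. Hence tw(G) = 2 exactly.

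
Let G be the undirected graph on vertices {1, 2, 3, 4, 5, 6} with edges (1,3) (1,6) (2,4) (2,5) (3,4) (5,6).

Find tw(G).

2

A width-2 tree decomposition is:
Bags: B1 = {2, 4, 5}  B2 = {4, 5, 6}  B3 = {1, 4, 6}  B4 = {1, 3, 4}
Tree: B1–B2, B2–B3, B3–B4
The largest bag has 3 vertices, giving width 2; this decomposition certifies tw(G) ≤ 2. Since 4–2–5–6–1–3–4 is a cycle in G, G is not acyclic. Forests are exactly the graphs of treewidth ≤ 1, so tw(G) ≥ 2. The upper and lower bounds meet at 2, so that is the treewidth.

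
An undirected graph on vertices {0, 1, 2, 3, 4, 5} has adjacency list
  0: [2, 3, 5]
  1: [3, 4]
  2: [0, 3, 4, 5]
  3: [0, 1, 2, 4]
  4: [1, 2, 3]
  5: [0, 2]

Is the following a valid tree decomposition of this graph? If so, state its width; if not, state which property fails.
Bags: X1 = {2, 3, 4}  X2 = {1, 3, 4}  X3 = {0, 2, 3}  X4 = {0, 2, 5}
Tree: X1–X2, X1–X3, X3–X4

Vertex coverage: the bags together contain {0, 1, 2, 3, 4, 5}, the full vertex set. Edge coverage: each edge of G has both endpoints in at least one bag. Running intersection: for every vertex, the bags containing it form a connected subtree. All three properties hold, so this is a valid tree decomposition of width max|bag| − 1 = 2, and hence tw(G) ≤ 2.

Yes; width 2.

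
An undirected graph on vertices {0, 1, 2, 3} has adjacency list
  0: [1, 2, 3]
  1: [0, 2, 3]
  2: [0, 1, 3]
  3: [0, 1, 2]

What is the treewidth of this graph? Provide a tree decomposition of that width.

A single bag containing all 4 vertices is trivially a valid decomposition of width 3. On the other hand G contains the 4-clique {0, 1, 2, 3}. A clique must lie in a single bag of any decomposition, so no decomposition can have width below 3. The upper and lower bounds meet at 3, so that is the treewidth.

Treewidth 3.
Bags: B1 = {0, 1, 2, 3}
Tree: (single bag)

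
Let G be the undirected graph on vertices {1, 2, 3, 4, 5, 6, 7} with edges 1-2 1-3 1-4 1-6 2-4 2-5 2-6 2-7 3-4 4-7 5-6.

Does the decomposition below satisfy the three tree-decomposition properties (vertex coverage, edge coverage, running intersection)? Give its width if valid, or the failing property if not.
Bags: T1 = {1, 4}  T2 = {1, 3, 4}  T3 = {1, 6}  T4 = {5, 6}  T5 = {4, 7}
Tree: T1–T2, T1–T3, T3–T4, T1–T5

No — vertex 2 appears in no bag.

A tree decomposition must satisfy three properties: every vertex lies in some bag; for every edge, both endpoints lie together in some bag; and for every vertex, the bags containing it form a connected subtree. Here vertex 2 appears in no bag, so the decomposition is invalid.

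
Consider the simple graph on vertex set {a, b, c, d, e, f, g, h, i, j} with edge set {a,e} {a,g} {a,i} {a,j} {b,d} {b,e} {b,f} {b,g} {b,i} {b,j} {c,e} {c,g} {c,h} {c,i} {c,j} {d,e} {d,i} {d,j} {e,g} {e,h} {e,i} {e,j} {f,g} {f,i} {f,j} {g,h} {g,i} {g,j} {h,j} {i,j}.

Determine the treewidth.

A width-4 tree decomposition is:
Bags: B1 = {b, e, g, i, j}  B2 = {a, e, g, i, j}  B3 = {c, e, g, i, j}  B4 = {b, d, e, i, j}  B5 = {c, e, g, h, j}  B6 = {b, f, g, i, j}
Tree: B1–B2, B2–B3, B1–B4, B3–B5, B1–B6
The largest bag has 5 vertices, giving width 4; this decomposition certifies tw(G) ≤ 4. On the other hand G contains the 5-clique {b, d, e, i, j}. A clique must lie in a single bag of any decomposition, so no decomposition can have width below 4. Combining the bounds, tw(G) = 4.

4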